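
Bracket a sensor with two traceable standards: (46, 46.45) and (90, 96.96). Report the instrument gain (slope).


slope = (y2 - y1) / (x2 - x1)
= (96.96 - 46.45) / (90 - 46)
= 50.5100 / 44
= 1.1480

1.1480


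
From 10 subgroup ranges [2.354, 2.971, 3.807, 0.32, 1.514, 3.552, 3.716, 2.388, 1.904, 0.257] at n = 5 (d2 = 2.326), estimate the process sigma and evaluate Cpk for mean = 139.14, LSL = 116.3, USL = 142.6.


R_bar = (2.354 + 2.971 + 3.807 + 0.32 + 1.514 + 3.552 + 3.716 + 2.388 + 1.904 + 0.257) / 10 = 2.2783
sigma = R_bar / d2 = 2.2783 / 2.326 = 0.97949269
Cp = (USL - LSL)/(6*sigma) = (142.6 - 116.3)/(6*0.97949269) = 4.4751
Cpu = (142.6 - 139.14)/(3*0.97949269) = 1.1775
Cpl = (139.14 - 116.3)/(3*0.97949269) = 7.7727
Cpk = min(Cpu, Cpl) = 1.1775

1.1775


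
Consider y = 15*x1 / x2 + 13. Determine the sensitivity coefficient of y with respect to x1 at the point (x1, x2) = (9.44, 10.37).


y = 15*x1 / x2 + 13
dy/dx1 = 15/x2
Evaluate at x2 = 10.37: c1 = 15 / 10.37
c1 = 1.4465

1.4465


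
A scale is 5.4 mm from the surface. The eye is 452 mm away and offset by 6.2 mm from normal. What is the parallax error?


error = h * offset / d
= 5.4 * 6.2 / 452
= 0.0741

0.0741


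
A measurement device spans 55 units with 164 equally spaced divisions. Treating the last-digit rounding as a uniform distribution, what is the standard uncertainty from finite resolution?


resolution = range / divisions
resolution = 55 / 164 = 0.33536585
u_res = resolution / (2*sqrt(3))
u_res = 0.33536585 / 3.4641016
u_res = 0.0968

0.0968


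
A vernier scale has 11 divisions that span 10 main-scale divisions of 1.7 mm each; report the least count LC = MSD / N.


LC = MSD / n_div
= 1.7 / 11
= 0.1545

0.1545


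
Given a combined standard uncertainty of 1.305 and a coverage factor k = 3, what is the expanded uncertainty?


U = k * uc
U = 3 * 1.305
U = 3.9150

3.9150


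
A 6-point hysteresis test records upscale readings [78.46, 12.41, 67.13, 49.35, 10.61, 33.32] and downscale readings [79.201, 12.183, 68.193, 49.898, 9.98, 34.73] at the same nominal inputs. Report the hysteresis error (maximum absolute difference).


|78.46 - 79.201| = 0.7410
|12.41 - 12.183| = 0.2270
|67.13 - 68.193| = 1.0630
|49.35 - 49.898| = 0.5480
|10.61 - 9.98| = 0.6300
|33.32 - 34.73| = 1.4100
hysteresis = max(diffs) = 1.4100

1.4100


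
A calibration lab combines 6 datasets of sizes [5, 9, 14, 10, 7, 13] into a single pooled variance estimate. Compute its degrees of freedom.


nu = sum_i (n_i - 1)
nu = ((5 - 1) + (9 - 1) + (14 - 1) + (10 - 1) + (7 - 1) + (13 - 1))
nu = 4 + 8 + 13 + 9 + 6 + 12
nu = 52

52


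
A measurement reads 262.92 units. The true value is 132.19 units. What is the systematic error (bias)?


Systematic error = measured - true
= 262.92 - 132.19
= 130.7300

130.7300


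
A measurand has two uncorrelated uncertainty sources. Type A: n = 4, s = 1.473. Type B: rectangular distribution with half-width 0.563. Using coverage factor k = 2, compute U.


u_A = s / sqrt(n) = 1.473 / sqrt(4) = 0.7365
u_B = half_width / sqrt(3) = 0.563 / sqrt(3) = 0.3250482
uc = sqrt(u_A^2 + u_B^2) = sqrt(0.7365^2 + 0.3250482^2) = 0.80503949
U = k * uc = 2 * 0.80503949
U = 1.6101

1.6101


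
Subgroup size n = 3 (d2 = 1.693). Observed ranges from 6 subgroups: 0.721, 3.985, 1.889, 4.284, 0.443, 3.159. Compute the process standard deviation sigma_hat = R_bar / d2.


R_bar = (0.721 + 3.985 + 1.889 + 4.284 + 0.443 + 3.159) / 6
R_bar = 14.481 / 6 = 2.4135
sigma_hat = R_bar / d2 = 2.4135 / 1.693 = 1.4256

1.4256


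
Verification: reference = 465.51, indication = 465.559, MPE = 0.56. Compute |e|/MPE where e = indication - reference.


e = indication - reference = 465.559 - 465.51 = 0.0490
|e| = 0.0490
ratio = |e| / MPE = 0.0490 / 0.56
ratio = 0.0875

0.0875


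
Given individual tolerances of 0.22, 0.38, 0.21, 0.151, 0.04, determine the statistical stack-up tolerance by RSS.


RSS = sqrt(0.22^2 + 0.38^2 + 0.21^2 + 0.151^2 + 0.04^2)
= sqrt(0.261301)
= 0.5112

0.5112


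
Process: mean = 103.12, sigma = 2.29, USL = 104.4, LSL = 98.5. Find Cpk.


Cpu = (USL - mean) / (3*sigma) = (104.4 - 103.12) / (3*2.29) = 0.1863
Cpl = (mean - LSL) / (3*sigma) = (103.12 - 98.5) / (3*2.29) = 0.6725
Cpk = min(Cpu, Cpl) = 0.1863

0.1863


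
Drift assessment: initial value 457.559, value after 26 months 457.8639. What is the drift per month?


rate = (v2 - v1) / months
= (457.8639 - 457.559) / 26
= 0.3049 / 26
= 0.0117

0.0117


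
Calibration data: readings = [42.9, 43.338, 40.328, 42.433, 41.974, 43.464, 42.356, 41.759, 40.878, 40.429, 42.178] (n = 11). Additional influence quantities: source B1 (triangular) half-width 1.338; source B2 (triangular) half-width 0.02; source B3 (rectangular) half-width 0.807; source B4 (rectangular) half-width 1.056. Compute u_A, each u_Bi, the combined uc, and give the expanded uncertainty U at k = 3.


mean = (42.9 + 43.338 + 40.328 + 42.433 + 41.974 + 43.464 + 42.356 + 41.759 + 40.878 + 40.429 + 42.178) / 11 = 42.00336364
s = sqrt(sum((x - mean)^2)/(n-1)) = 1.0803051
u_A = s / sqrt(n) = 1.0803051 / sqrt(11) = 0.32572424
u_B1 = 1.338 / sqrt(6) = 0.54623621
u_B2 = 0.02 / sqrt(6) = 0.0081649658
u_B3 = 0.807 / sqrt(3) = 0.46592167
u_B4 = 1.056 / sqrt(3) = 0.60968188
uc = sqrt(0.32572424^2 + 0.54623621^2 + 0.0081649658^2 + 0.46592167^2 + 0.60968188^2) = 0.99666039
U = k * uc = 3 * 0.99666039
U = 2.9900

2.9900


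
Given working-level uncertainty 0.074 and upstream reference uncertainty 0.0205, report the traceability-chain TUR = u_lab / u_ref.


TUR = u_lab / u_ref
= 0.074 / 0.0205
= 3.6098

3.6098


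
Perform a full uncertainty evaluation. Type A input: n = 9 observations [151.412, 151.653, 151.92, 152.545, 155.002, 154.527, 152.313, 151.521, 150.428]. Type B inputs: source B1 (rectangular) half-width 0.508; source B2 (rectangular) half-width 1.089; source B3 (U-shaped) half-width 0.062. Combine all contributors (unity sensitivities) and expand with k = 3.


mean = (151.412 + 151.653 + 151.92 + 152.545 + 155.002 + 154.527 + 152.313 + 151.521 + 150.428) / 9 = 152.369
s = sqrt(sum((x - mean)^2)/(n-1)) = 1.4891464
u_A = s / sqrt(n) = 1.4891464 / sqrt(9) = 0.49638213
u_B1 = 0.508 / sqrt(3) = 0.29329394
u_B2 = 1.089 / sqrt(3) = 0.62873444
u_B3 = 0.062 / sqrt(2) = 0.04384062
uc = sqrt(0.49638213^2 + 0.29329394^2 + 0.62873444^2 + 0.04384062^2) = 0.85419292
U = k * uc = 3 * 0.85419292
U = 2.5626

2.5626


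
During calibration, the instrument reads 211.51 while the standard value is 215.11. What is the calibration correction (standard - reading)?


Correction = standard - reading
= 215.11 - 211.51
= 3.6000

3.6000


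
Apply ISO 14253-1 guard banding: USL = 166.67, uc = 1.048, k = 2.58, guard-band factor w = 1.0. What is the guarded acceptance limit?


U = k * uc = 2.58 * 1.048 = 2.70384
guard band g = w * U = 1.0 * 2.70384 = 2.70384
AL = USL - g = 166.67 - 2.70384
AL = 163.9662

163.9662


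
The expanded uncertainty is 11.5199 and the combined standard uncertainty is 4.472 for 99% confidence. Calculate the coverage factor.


k = U / uc
k = 11.5199 / 4.472
k = 2.576

2.576


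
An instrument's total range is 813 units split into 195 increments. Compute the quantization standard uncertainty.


resolution = range / divisions
resolution = 813 / 195 = 4.1692308
u_res = resolution / (2*sqrt(3))
u_res = 4.1692308 / 3.4641016
u_res = 1.2036

1.2036


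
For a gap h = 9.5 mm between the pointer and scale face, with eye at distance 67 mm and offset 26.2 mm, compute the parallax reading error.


error = h * offset / d
= 9.5 * 26.2 / 67
= 3.7149

3.7149


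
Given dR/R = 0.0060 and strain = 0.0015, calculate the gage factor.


GF = (dR/R) / epsilon
= 0.0060 / 0.0015
= 4.0000

4.0000


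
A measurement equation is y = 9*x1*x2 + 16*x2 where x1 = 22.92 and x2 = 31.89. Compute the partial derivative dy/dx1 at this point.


y = 9*x1*x2 + 16*x2
dy/dx1 = 9*x2
Evaluate at x2 = 31.89: c1 = 9 * 31.89
c1 = 287.0100

287.0100


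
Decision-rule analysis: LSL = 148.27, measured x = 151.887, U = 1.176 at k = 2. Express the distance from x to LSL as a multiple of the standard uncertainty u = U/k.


u = U / k = 1.176 / 2 = 0.588
margin = |LSL - x| = |148.27 - 151.887| = 3.617
z = margin / u = 3.617 / 0.588
z = 6.1514

6.1514


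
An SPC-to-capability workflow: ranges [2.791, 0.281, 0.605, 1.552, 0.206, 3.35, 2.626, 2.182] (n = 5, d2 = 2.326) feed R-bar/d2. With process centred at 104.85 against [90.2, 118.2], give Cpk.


R_bar = (2.791 + 0.281 + 0.605 + 1.552 + 0.206 + 3.35 + 2.626 + 2.182) / 8 = 1.699125
sigma = R_bar / d2 = 1.699125 / 2.326 = 0.73049226
Cp = (USL - LSL)/(6*sigma) = (118.2 - 90.2)/(6*0.73049226) = 6.3884
Cpu = (118.2 - 104.85)/(3*0.73049226) = 6.0918
Cpl = (104.85 - 90.2)/(3*0.73049226) = 6.6850
Cpk = min(Cpu, Cpl) = 6.0918

6.0918


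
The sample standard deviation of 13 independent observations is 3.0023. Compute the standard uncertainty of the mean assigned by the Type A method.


u_A = s / sqrt(n)
u_A = 3.0023 / sqrt(13)
u_A = 3.0023 / 3.6055513
u_A = 0.8327

0.8327


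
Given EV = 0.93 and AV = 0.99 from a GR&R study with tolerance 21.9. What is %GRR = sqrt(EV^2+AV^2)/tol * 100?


GRR = sqrt(EV^2 + AV^2) = sqrt(0.93^2 + 0.99^2) = 1.3583078
%GRR = GRR / tol * 100 = 1.3583078 / 21.9 * 100
%GRR = 6.2023

6.2023


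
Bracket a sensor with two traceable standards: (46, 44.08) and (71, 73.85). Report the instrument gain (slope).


slope = (y2 - y1) / (x2 - x1)
= (73.85 - 44.08) / (71 - 46)
= 29.7700 / 25
= 1.1908

1.1908


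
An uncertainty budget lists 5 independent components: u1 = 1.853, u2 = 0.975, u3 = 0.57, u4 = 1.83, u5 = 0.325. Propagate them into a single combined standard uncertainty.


uc = sqrt(1.853^2 + 0.975^2 + 0.57^2 + 1.83^2 + 0.325^2)
uc = sqrt(8.163659)
uc = 2.8572

2.8572


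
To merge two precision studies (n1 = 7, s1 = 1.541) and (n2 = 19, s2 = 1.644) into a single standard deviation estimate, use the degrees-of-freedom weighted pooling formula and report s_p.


s_p = sqrt(((n1-1)*s1^2 + (n2-1)*s2^2) / (n1+n2-2))
numerator = (7-1)*1.541^2 + (19-1)*1.644^2 = 14.248086 + 48.649248 = 62.897334
denominator = 7 + 19 - 2 = 24
s_p^2 = 62.897334 / 24 = 2.6207223
s_p = sqrt(2.6207223) = 1.6189

1.6189


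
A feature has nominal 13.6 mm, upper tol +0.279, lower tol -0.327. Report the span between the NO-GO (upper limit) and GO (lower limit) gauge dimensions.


GO = nominal - lower_tol (smallest hole = maximum material condition)
GO = 13.6 - 0.327 = 13.273
NO-GO = nominal + upper_tol (largest hole = least material condition)
NO-GO = 13.6 + 0.279 = 13.879
spread = NO-GO - GO = 13.879 - 13.273 = 0.6060

0.6060


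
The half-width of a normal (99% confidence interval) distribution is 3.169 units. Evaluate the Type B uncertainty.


u_B = half_width / 2.576
u_B = 3.169 / 2.576
u_B = 1.2302

1.2302


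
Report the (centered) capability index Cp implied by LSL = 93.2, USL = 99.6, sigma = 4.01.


Cp = (USL - LSL) / (6 * sigma)
= (99.6 - 93.2) / (6 * 4.01)
= 6.4000 / 24.0600
= 0.2660

0.2660


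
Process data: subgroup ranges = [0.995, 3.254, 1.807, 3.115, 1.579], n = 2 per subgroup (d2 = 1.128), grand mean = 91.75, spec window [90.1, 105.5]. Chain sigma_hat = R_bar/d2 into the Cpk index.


R_bar = (0.995 + 3.254 + 1.807 + 3.115 + 1.579) / 5 = 2.15
sigma = R_bar / d2 = 2.15 / 1.128 = 1.9060284
Cp = (USL - LSL)/(6*sigma) = (105.5 - 90.1)/(6*1.9060284) = 1.3466
Cpu = (105.5 - 91.75)/(3*1.9060284) = 2.4047
Cpl = (91.75 - 90.1)/(3*1.9060284) = 0.2886
Cpk = min(Cpu, Cpl) = 0.2886

0.2886


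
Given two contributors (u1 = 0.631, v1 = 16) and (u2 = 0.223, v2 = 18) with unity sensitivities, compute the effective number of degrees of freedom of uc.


uc = sqrt(u1^2 + u2^2) = sqrt(0.631^2 + 0.223^2) = 0.66924584
v_eff = uc^4 / (u1^4/v1 + u2^4/v2)
= 0.66924584^4 / (0.631^4/16 + 0.223^4/18)
= 0.20060545 / 0.010045649
v_eff = 19.9694

19.9694


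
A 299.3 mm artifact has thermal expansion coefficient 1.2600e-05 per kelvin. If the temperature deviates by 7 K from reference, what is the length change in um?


dL = L * alpha * dT
= 299.3 * 1.2600e-05 * 7
= 0.0263983 mm
dL_um = 0.0263983 * 1000 = 26.3983 um

26.3983


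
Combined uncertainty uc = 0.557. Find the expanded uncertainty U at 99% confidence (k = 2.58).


U = k * uc
U = 2.58 * 0.557
U = 1.4371

1.4371


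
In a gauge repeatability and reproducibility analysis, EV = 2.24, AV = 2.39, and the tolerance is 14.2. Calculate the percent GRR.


GRR = sqrt(EV^2 + AV^2) = sqrt(2.24^2 + 2.39^2) = 3.2756221
%GRR = GRR / tol * 100 = 3.2756221 / 14.2 * 100
%GRR = 23.0678

23.0678


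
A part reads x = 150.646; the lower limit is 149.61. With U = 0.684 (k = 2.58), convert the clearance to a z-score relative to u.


u = U / k = 0.684 / 2.58 = 0.26511628
margin = |LSL - x| = |149.61 - 150.646| = 1.036
z = margin / u = 1.036 / 0.26511628
z = 3.9077

3.9077


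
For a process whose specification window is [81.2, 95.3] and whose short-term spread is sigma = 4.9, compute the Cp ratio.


Cp = (USL - LSL) / (6 * sigma)
= (95.3 - 81.2) / (6 * 4.9)
= 14.1000 / 29.4000
= 0.4796

0.4796


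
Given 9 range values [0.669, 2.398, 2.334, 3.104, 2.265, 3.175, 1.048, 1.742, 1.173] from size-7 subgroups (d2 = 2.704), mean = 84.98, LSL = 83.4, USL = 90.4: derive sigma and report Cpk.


R_bar = (0.669 + 2.398 + 2.334 + 3.104 + 2.265 + 3.175 + 1.048 + 1.742 + 1.173) / 9 = 1.9897778
sigma = R_bar / d2 = 1.9897778 / 2.704 = 0.73586457
Cp = (USL - LSL)/(6*sigma) = (90.4 - 83.4)/(6*0.73586457) = 1.5854
Cpu = (90.4 - 84.98)/(3*0.73586457) = 2.4552
Cpl = (84.98 - 83.4)/(3*0.73586457) = 0.7157
Cpk = min(Cpu, Cpl) = 0.7157

0.7157


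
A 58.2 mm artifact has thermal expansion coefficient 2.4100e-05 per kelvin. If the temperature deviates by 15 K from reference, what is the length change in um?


dL = L * alpha * dT
= 58.2 * 2.4100e-05 * 15
= 0.0210393 mm
dL_um = 0.0210393 * 1000 = 21.0393 um

21.0393


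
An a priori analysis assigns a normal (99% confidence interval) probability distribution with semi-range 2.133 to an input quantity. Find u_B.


u_B = half_width / 2.576
u_B = 2.133 / 2.576
u_B = 0.8280

0.8280


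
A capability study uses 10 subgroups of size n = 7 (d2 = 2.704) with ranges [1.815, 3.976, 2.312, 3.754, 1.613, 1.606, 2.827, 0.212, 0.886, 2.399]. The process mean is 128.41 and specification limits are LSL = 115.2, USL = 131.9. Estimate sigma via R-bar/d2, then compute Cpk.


R_bar = (1.815 + 3.976 + 2.312 + 3.754 + 1.613 + 1.606 + 2.827 + 0.212 + 0.886 + 2.399) / 10 = 2.14
sigma = R_bar / d2 = 2.14 / 2.704 = 0.79142012
Cp = (USL - LSL)/(6*sigma) = (131.9 - 115.2)/(6*0.79142012) = 3.5169
Cpu = (131.9 - 128.41)/(3*0.79142012) = 1.4699
Cpl = (128.41 - 115.2)/(3*0.79142012) = 5.5638
Cpk = min(Cpu, Cpl) = 1.4699

1.4699


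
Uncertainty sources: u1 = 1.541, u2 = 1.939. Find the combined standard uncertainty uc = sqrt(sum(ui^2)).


uc = sqrt(1.541^2 + 1.939^2)
uc = sqrt(6.134402)
uc = 2.4768

2.4768


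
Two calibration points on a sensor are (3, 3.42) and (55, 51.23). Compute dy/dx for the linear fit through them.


slope = (y2 - y1) / (x2 - x1)
= (51.23 - 3.42) / (55 - 3)
= 47.8100 / 52
= 0.9194

0.9194


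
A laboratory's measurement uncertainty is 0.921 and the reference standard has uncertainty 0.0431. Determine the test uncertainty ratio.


TUR = u_lab / u_ref
= 0.921 / 0.0431
= 21.3689

21.3689


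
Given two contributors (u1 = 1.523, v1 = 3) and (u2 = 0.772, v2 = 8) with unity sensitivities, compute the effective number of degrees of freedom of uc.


uc = sqrt(u1^2 + u2^2) = sqrt(1.523^2 + 0.772^2) = 1.7074873
v_eff = uc^4 / (u1^4/v1 + u2^4/v2)
= 1.7074873^4 / (1.523^4/3 + 0.772^4/8)
= 8.5002154 / 1.8378045
v_eff = 4.6252

4.6252


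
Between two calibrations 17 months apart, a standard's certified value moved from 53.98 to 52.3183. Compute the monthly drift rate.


rate = (v2 - v1) / months
= (52.3183 - 53.98) / 17
= -1.6617 / 17
= -0.0977

-0.0977


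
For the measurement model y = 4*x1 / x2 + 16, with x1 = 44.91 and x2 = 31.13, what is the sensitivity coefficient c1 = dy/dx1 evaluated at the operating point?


y = 4*x1 / x2 + 16
dy/dx1 = 4/x2
Evaluate at x2 = 31.13: c1 = 4 / 31.13
c1 = 0.1285

0.1285


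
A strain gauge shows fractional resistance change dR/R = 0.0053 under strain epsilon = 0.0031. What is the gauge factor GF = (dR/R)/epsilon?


GF = (dR/R) / epsilon
= 0.0053 / 0.0031
= 1.7097

1.7097


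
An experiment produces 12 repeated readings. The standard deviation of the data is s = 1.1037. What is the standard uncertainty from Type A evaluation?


u_A = s / sqrt(n)
u_A = 1.1037 / sqrt(12)
u_A = 1.1037 / 3.4641016
u_A = 0.3186

0.3186


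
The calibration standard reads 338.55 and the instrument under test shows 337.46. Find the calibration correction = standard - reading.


Correction = standard - reading
= 338.55 - 337.46
= 1.0900

1.0900


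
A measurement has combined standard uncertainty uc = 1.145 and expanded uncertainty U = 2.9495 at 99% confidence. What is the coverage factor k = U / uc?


k = U / uc
k = 2.9495 / 1.145
k = 2.576

2.576


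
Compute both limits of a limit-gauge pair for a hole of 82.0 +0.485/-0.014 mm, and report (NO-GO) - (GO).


GO = nominal - lower_tol (smallest hole = maximum material condition)
GO = 82.0 - 0.014 = 81.986
NO-GO = nominal + upper_tol (largest hole = least material condition)
NO-GO = 82.0 + 0.485 = 82.485
spread = NO-GO - GO = 82.485 - 81.986 = 0.4990

0.4990


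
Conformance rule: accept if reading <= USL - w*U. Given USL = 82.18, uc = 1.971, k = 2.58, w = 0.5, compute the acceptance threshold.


U = k * uc = 2.58 * 1.971 = 5.08518
guard band g = w * U = 0.5 * 5.08518 = 2.54259
AL = USL - g = 82.18 - 2.54259
AL = 79.6374

79.6374


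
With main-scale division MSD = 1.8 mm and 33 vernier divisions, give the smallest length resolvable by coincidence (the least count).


LC = MSD / n_div
= 1.8 / 33
= 0.0545

0.0545


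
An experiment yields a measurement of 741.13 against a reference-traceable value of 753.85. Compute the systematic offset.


Systematic error = measured - true
= 741.13 - 753.85
= -12.7200

-12.7200


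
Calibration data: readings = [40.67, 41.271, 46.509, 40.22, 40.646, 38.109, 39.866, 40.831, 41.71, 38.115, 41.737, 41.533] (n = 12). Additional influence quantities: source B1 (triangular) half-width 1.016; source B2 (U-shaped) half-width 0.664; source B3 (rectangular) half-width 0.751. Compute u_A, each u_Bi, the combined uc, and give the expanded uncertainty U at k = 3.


mean = (40.67 + 41.271 + 46.509 + 40.22 + 40.646 + 38.109 + 39.866 + 40.831 + 41.71 + 38.115 + 41.737 + 41.533) / 12 = 40.93475
s = sqrt(sum((x - mean)^2)/(n-1)) = 2.1435109
u_A = s / sqrt(n) = 2.1435109 / sqrt(12) = 0.6187783
u_B1 = 1.016 / sqrt(6) = 0.41478026
u_B2 = 0.664 / sqrt(2) = 0.4695189
u_B3 = 0.751 / sqrt(3) = 0.43359005
uc = sqrt(0.6187783^2 + 0.41478026^2 + 0.4695189^2 + 0.43359005^2) = 0.981518
U = k * uc = 3 * 0.981518
U = 2.9446

2.9446


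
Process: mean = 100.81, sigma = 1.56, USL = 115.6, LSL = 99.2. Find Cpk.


Cpu = (USL - mean) / (3*sigma) = (115.6 - 100.81) / (3*1.56) = 3.1603
Cpl = (mean - LSL) / (3*sigma) = (100.81 - 99.2) / (3*1.56) = 0.3440
Cpk = min(Cpu, Cpl) = 0.3440

0.3440


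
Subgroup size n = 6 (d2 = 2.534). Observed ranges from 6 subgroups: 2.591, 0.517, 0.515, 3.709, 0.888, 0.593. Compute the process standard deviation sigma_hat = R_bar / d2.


R_bar = (2.591 + 0.517 + 0.515 + 3.709 + 0.888 + 0.593) / 6
R_bar = 8.813 / 6 = 1.4688333
sigma_hat = R_bar / d2 = 1.4688333 / 2.534 = 0.5797

0.5797


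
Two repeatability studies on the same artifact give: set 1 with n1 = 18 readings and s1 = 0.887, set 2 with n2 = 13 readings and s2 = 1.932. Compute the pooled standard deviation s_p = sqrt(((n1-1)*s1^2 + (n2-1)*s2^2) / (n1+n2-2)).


s_p = sqrt(((n1-1)*s1^2 + (n2-1)*s2^2) / (n1+n2-2))
numerator = (18-1)*0.887^2 + (13-1)*1.932^2 = 13.375073 + 44.791488 = 58.166561
denominator = 18 + 13 - 2 = 29
s_p^2 = 58.166561 / 29 = 2.0057435
s_p = sqrt(2.0057435) = 1.4162

1.4162


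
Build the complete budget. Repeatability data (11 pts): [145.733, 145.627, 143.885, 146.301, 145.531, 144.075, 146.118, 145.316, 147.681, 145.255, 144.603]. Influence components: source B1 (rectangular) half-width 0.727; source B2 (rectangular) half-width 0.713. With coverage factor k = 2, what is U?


mean = (145.733 + 145.627 + 143.885 + 146.301 + 145.531 + 144.075 + 146.118 + 145.316 + 147.681 + 145.255 + 144.603) / 11 = 145.4659091
s = sqrt(sum((x - mean)^2)/(n-1)) = 1.0665937
u_A = s / sqrt(n) = 1.0665937 / sqrt(11) = 0.3215901
u_B1 = 0.727 / sqrt(3) = 0.41973365
u_B2 = 0.713 / sqrt(3) = 0.41165074
uc = sqrt(0.3215901^2 + 0.41973365^2 + 0.41165074^2) = 0.67011407
U = k * uc = 2 * 0.67011407
U = 1.3402

1.3402


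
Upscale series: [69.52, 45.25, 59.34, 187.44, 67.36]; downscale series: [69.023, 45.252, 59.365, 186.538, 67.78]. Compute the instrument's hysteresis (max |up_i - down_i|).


|69.52 - 69.023| = 0.4970
|45.25 - 45.252| = 0.0020
|59.34 - 59.365| = 0.0250
|187.44 - 186.538| = 0.9020
|67.36 - 67.78| = 0.4200
hysteresis = max(diffs) = 0.9020

0.9020


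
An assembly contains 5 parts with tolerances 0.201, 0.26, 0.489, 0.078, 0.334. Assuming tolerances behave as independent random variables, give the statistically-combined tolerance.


RSS = sqrt(0.201^2 + 0.26^2 + 0.489^2 + 0.078^2 + 0.334^2)
= sqrt(0.464762)
= 0.6817

0.6817


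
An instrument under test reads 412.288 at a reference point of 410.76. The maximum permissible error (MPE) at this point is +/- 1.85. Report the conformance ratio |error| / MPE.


e = indication - reference = 412.288 - 410.76 = 1.5280
|e| = 1.5280
ratio = |e| / MPE = 1.5280 / 1.85
ratio = 0.8259

0.8259


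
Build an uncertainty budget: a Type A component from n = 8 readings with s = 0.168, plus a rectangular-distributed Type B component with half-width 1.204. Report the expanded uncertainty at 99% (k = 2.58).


u_A = s / sqrt(n) = 0.168 / sqrt(8) = 0.05939697
u_B = half_width / sqrt(3) = 1.204 / sqrt(3) = 0.69512972
uc = sqrt(u_A^2 + u_B^2) = sqrt(0.05939697^2 + 0.69512972^2) = 0.69766276
U = k * uc = 2.58 * 0.69766276
U = 1.8000

1.8000


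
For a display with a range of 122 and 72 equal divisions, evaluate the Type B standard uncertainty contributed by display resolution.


resolution = range / divisions
resolution = 122 / 72 = 1.6944444
u_res = resolution / (2*sqrt(3))
u_res = 1.6944444 / 3.4641016
u_res = 0.4891

0.4891


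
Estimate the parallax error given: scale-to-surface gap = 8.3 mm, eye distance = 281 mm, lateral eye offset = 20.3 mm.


error = h * offset / d
= 8.3 * 20.3 / 281
= 0.5996

0.5996


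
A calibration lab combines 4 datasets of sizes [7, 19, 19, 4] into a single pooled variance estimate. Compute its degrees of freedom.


nu = sum_i (n_i - 1)
nu = ((7 - 1) + (19 - 1) + (19 - 1) + (4 - 1))
nu = 6 + 18 + 18 + 3
nu = 45

45


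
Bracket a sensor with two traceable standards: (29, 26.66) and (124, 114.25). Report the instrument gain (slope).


slope = (y2 - y1) / (x2 - x1)
= (114.25 - 26.66) / (124 - 29)
= 87.5900 / 95
= 0.9220

0.9220


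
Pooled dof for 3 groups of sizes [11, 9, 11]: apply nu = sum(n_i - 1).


nu = sum_i (n_i - 1)
nu = ((11 - 1) + (9 - 1) + (11 - 1))
nu = 10 + 8 + 10
nu = 28

28


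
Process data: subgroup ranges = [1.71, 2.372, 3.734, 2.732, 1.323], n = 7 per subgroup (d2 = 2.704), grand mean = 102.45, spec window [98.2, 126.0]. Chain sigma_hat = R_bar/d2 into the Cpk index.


R_bar = (1.71 + 2.372 + 3.734 + 2.732 + 1.323) / 5 = 2.3742
sigma = R_bar / d2 = 2.3742 / 2.704 = 0.87803254
Cp = (USL - LSL)/(6*sigma) = (126.0 - 98.2)/(6*0.87803254) = 5.2769
Cpu = (126.0 - 102.45)/(3*0.87803254) = 8.9404
Cpl = (102.45 - 98.2)/(3*0.87803254) = 1.6135
Cpk = min(Cpu, Cpl) = 1.6135

1.6135


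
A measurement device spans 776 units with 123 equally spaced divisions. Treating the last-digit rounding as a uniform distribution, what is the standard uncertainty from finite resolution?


resolution = range / divisions
resolution = 776 / 123 = 6.3089431
u_res = resolution / (2*sqrt(3))
u_res = 6.3089431 / 3.4641016
u_res = 1.8212

1.8212


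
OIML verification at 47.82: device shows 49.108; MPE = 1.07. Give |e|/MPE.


e = indication - reference = 49.108 - 47.82 = 1.2880
|e| = 1.2880
ratio = |e| / MPE = 1.2880 / 1.07
ratio = 1.2037

1.2037


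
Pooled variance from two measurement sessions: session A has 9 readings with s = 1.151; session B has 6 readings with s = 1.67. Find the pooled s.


s_p = sqrt(((n1-1)*s1^2 + (n2-1)*s2^2) / (n1+n2-2))
numerator = (9-1)*1.151^2 + (6-1)*1.67^2 = 10.598408 + 13.9445 = 24.542908
denominator = 9 + 6 - 2 = 13
s_p^2 = 24.542908 / 13 = 1.887916
s_p = sqrt(1.887916) = 1.3740

1.3740


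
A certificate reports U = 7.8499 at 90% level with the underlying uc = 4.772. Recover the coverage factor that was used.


k = U / uc
k = 7.8499 / 4.772
k = 1.645

1.645


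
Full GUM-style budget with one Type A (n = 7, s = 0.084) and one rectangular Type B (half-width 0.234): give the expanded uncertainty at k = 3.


u_A = s / sqrt(n) = 0.084 / sqrt(7) = 0.031749016
u_B = half_width / sqrt(3) = 0.234 / sqrt(3) = 0.13509996
uc = sqrt(u_A^2 + u_B^2) = sqrt(0.031749016^2 + 0.13509996^2) = 0.1387804
U = k * uc = 3 * 0.1387804
U = 0.4163

0.4163


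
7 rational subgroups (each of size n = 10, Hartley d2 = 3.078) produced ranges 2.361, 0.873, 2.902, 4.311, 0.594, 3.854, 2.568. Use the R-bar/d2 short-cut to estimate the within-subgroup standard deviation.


R_bar = (2.361 + 0.873 + 2.902 + 4.311 + 0.594 + 3.854 + 2.568) / 7
R_bar = 17.463 / 7 = 2.4947143
sigma_hat = R_bar / d2 = 2.4947143 / 3.078 = 0.8105

0.8105


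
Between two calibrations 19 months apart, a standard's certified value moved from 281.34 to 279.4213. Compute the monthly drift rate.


rate = (v2 - v1) / months
= (279.4213 - 281.34) / 19
= -1.9187 / 19
= -0.1010

-0.1010


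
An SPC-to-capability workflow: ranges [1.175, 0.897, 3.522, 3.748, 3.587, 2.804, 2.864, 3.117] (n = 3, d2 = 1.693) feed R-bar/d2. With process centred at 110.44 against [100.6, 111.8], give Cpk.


R_bar = (1.175 + 0.897 + 3.522 + 3.748 + 3.587 + 2.804 + 2.864 + 3.117) / 8 = 2.71425
sigma = R_bar / d2 = 2.71425 / 1.693 = 1.6032191
Cp = (USL - LSL)/(6*sigma) = (111.8 - 100.6)/(6*1.6032191) = 1.1643
Cpu = (111.8 - 110.44)/(3*1.6032191) = 0.2828
Cpl = (110.44 - 100.6)/(3*1.6032191) = 2.0459
Cpk = min(Cpu, Cpl) = 0.2828

0.2828


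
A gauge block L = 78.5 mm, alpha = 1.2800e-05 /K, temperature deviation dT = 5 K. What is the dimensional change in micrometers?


dL = L * alpha * dT
= 78.5 * 1.2800e-05 * 5
= 0.0050240 mm
dL_um = 0.0050240 * 1000 = 5.0240 um

5.0240


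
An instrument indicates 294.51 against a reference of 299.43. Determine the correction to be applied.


Correction = standard - reading
= 299.43 - 294.51
= 4.9200

4.9200


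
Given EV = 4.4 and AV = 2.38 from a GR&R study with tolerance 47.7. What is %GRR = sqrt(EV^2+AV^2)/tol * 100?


GRR = sqrt(EV^2 + AV^2) = sqrt(4.4^2 + 2.38^2) = 5.0024394
%GRR = GRR / tol * 100 = 5.0024394 / 47.7 * 100
%GRR = 10.4873

10.4873


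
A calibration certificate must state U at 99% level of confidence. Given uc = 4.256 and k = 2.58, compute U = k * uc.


U = k * uc
U = 2.58 * 4.256
U = 10.9805

10.9805


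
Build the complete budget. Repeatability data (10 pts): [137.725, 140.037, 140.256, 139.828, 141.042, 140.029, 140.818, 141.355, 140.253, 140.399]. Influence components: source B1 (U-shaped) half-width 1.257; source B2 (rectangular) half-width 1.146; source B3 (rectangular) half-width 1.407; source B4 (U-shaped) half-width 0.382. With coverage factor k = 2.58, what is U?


mean = (137.725 + 140.037 + 140.256 + 139.828 + 141.042 + 140.029 + 140.818 + 141.355 + 140.253 + 140.399) / 10 = 140.1742
s = sqrt(sum((x - mean)^2)/(n-1)) = 0.98790584
u_A = s / sqrt(n) = 0.98790584 / sqrt(10) = 0.31240326
u_B1 = 1.257 / sqrt(2) = 0.88883322
u_B2 = 1.146 / sqrt(3) = 0.66164341
u_B3 = 1.407 / sqrt(3) = 0.81233183
u_B4 = 0.382 / sqrt(2) = 0.27011479
uc = sqrt(0.31240326^2 + 0.88883322^2 + 0.66164341^2 + 0.81233183^2 + 0.27011479^2) = 1.4346558
U = k * uc = 2.58 * 1.4346558
U = 3.7014

3.7014


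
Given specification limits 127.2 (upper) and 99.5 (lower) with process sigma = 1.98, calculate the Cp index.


Cp = (USL - LSL) / (6 * sigma)
= (127.2 - 99.5) / (6 * 1.98)
= 27.7000 / 11.8800
= 2.3316

2.3316


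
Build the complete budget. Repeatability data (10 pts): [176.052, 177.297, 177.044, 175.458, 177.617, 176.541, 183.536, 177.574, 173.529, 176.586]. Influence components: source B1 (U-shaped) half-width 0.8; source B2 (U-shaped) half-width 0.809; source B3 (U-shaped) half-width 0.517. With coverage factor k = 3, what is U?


mean = (176.052 + 177.297 + 177.044 + 175.458 + 177.617 + 176.541 + 183.536 + 177.574 + 173.529 + 176.586) / 10 = 177.1234
s = sqrt(sum((x - mean)^2)/(n-1)) = 2.5619809
u_A = s / sqrt(n) = 2.5619809 / sqrt(10) = 0.8101695
u_B1 = 0.8 / sqrt(2) = 0.56568542
u_B2 = 0.809 / sqrt(2) = 0.57204939
u_B3 = 0.517 / sqrt(2) = 0.36557421
uc = sqrt(0.8101695^2 + 0.56568542^2 + 0.57204939^2 + 0.36557421^2) = 1.1988576
U = k * uc = 3 * 1.1988576
U = 3.5966

3.5966


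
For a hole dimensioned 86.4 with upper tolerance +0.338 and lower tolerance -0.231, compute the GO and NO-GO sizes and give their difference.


GO = nominal - lower_tol (smallest hole = maximum material condition)
GO = 86.4 - 0.231 = 86.169
NO-GO = nominal + upper_tol (largest hole = least material condition)
NO-GO = 86.4 + 0.338 = 86.738
spread = NO-GO - GO = 86.738 - 86.169 = 0.5690

0.5690


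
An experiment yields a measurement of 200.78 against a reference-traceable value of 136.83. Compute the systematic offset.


Systematic error = measured - true
= 200.78 - 136.83
= 63.9500

63.9500


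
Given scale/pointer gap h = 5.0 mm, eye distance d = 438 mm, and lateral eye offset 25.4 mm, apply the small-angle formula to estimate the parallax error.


error = h * offset / d
= 5.0 * 25.4 / 438
= 0.2900

0.2900


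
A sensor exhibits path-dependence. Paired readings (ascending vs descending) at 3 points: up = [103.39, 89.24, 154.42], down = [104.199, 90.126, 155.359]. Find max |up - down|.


|103.39 - 104.199| = 0.8090
|89.24 - 90.126| = 0.8860
|154.42 - 155.359| = 0.9390
hysteresis = max(diffs) = 0.9390

0.9390


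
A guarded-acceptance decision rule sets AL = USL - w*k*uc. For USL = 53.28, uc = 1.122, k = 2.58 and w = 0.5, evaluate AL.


U = k * uc = 2.58 * 1.122 = 2.89476
guard band g = w * U = 0.5 * 2.89476 = 1.44738
AL = USL - g = 53.28 - 1.44738
AL = 51.8326

51.8326


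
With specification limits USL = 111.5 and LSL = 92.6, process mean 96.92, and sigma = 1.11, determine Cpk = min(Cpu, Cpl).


Cpu = (USL - mean) / (3*sigma) = (111.5 - 96.92) / (3*1.11) = 4.3784
Cpl = (mean - LSL) / (3*sigma) = (96.92 - 92.6) / (3*1.11) = 1.2973
Cpk = min(Cpu, Cpl) = 1.2973

1.2973


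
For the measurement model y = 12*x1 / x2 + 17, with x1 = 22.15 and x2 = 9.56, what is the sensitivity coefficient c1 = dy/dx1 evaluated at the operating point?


y = 12*x1 / x2 + 17
dy/dx1 = 12/x2
Evaluate at x2 = 9.56: c1 = 12 / 9.56
c1 = 1.2552

1.2552


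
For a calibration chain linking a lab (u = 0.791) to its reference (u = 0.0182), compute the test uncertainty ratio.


TUR = u_lab / u_ref
= 0.791 / 0.0182
= 43.4615

43.4615


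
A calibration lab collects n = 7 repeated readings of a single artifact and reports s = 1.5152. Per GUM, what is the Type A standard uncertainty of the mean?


u_A = s / sqrt(n)
u_A = 1.5152 / sqrt(7)
u_A = 1.5152 / 2.6457513
u_A = 0.5727

0.5727


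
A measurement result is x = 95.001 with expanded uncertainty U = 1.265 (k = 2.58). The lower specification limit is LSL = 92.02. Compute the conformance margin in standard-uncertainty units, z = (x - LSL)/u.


u = U / k = 1.265 / 2.58 = 0.49031008
margin = |LSL - x| = |92.02 - 95.001| = 2.981
z = margin / u = 2.981 / 0.49031008
z = 6.0798

6.0798


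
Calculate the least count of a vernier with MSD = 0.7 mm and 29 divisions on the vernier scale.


LC = MSD / n_div
= 0.7 / 29
= 0.0241

0.0241


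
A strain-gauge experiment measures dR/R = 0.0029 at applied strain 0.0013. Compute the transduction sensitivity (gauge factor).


GF = (dR/R) / epsilon
= 0.0029 / 0.0013
= 2.2308

2.2308


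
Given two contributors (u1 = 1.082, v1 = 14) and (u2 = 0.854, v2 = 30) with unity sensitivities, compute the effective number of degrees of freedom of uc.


uc = sqrt(u1^2 + u2^2) = sqrt(1.082^2 + 0.854^2) = 1.3784194
v_eff = uc^4 / (u1^4/v1 + u2^4/v2)
= 1.3784194^4 / (1.082^4/14 + 0.854^4/30)
= 3.6101522 / 0.11562968
v_eff = 31.2217

31.2217


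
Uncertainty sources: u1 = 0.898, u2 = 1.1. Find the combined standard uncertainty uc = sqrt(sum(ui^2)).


uc = sqrt(0.898^2 + 1.1^2)
uc = sqrt(2.016404)
uc = 1.4200

1.4200


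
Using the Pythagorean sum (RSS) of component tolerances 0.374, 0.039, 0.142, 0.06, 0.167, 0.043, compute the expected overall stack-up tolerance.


RSS = sqrt(0.374^2 + 0.039^2 + 0.142^2 + 0.06^2 + 0.167^2 + 0.043^2)
= sqrt(0.194899)
= 0.4415

0.4415


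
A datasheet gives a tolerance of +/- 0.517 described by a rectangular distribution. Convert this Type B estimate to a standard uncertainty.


u_B = half_width / sqrt(3)
u_B = 0.517 / 1.7320508
u_B = 0.2985

0.2985


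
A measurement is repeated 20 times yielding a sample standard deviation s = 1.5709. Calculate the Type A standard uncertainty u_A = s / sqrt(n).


u_A = s / sqrt(n)
u_A = 1.5709 / sqrt(20)
u_A = 1.5709 / 4.472136
u_A = 0.3513

0.3513


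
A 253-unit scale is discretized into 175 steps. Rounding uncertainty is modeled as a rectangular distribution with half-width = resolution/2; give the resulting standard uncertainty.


resolution = range / divisions
resolution = 253 / 175 = 1.4457143
u_res = resolution / (2*sqrt(3))
u_res = 1.4457143 / 3.4641016
u_res = 0.4173

0.4173


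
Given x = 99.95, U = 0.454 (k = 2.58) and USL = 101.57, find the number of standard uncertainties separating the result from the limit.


u = U / k = 0.454 / 2.58 = 0.17596899
margin = |USL - x| = |101.57 - 99.95| = 1.62
z = margin / u = 1.62 / 0.17596899
z = 9.2062

9.2062


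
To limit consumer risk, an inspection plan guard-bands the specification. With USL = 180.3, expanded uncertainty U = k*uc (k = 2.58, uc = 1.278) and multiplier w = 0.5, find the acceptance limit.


U = k * uc = 2.58 * 1.278 = 3.29724
guard band g = w * U = 0.5 * 3.29724 = 1.64862
AL = USL - g = 180.3 - 1.64862
AL = 178.6514

178.6514


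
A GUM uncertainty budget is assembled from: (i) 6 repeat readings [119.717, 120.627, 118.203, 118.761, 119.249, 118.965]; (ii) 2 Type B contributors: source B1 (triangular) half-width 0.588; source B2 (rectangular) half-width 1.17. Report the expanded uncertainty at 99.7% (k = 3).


mean = (119.717 + 120.627 + 118.203 + 118.761 + 119.249 + 118.965) / 6 = 119.2536667
s = sqrt(sum((x - mean)^2)/(n-1)) = 0.84032057
u_A = s / sqrt(n) = 0.84032057 / sqrt(6) = 0.34305944
u_B1 = 0.588 / sqrt(6) = 0.24004999
u_B2 = 1.17 / sqrt(3) = 0.67549981
uc = sqrt(0.34305944^2 + 0.24004999^2 + 0.67549981^2) = 0.79474132
U = k * uc = 3 * 0.79474132
U = 2.3842

2.3842


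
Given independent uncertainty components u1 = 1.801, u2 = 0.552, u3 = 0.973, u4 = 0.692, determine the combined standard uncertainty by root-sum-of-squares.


uc = sqrt(1.801^2 + 0.552^2 + 0.973^2 + 0.692^2)
uc = sqrt(4.973898)
uc = 2.2302

2.2302


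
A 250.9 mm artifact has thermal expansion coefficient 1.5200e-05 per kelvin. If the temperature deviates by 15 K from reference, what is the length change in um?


dL = L * alpha * dT
= 250.9 * 1.5200e-05 * 15
= 0.0572052 mm
dL_um = 0.0572052 * 1000 = 57.2052 um

57.2052


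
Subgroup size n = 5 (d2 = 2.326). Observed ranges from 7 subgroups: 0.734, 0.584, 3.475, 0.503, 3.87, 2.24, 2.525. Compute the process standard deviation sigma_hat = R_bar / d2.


R_bar = (0.734 + 0.584 + 3.475 + 0.503 + 3.87 + 2.24 + 2.525) / 7
R_bar = 13.931 / 7 = 1.9901429
sigma_hat = R_bar / d2 = 1.9901429 / 2.326 = 0.8556

0.8556


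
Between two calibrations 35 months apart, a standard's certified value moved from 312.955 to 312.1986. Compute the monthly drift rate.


rate = (v2 - v1) / months
= (312.1986 - 312.955) / 35
= -0.7564 / 35
= -0.0216

-0.0216


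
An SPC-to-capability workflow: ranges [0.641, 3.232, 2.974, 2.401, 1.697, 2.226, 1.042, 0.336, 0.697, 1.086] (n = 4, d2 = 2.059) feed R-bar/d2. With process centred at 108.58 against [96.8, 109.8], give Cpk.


R_bar = (0.641 + 3.232 + 2.974 + 2.401 + 1.697 + 2.226 + 1.042 + 0.336 + 0.697 + 1.086) / 10 = 1.6332
sigma = R_bar / d2 = 1.6332 / 2.059 = 0.79320058
Cp = (USL - LSL)/(6*sigma) = (109.8 - 96.8)/(6*0.79320058) = 2.7315
Cpu = (109.8 - 108.58)/(3*0.79320058) = 0.5127
Cpl = (108.58 - 96.8)/(3*0.79320058) = 4.9504
Cpk = min(Cpu, Cpl) = 0.5127

0.5127


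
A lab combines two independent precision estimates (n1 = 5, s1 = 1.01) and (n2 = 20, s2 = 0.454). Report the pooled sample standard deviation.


s_p = sqrt(((n1-1)*s1^2 + (n2-1)*s2^2) / (n1+n2-2))
numerator = (5-1)*1.01^2 + (20-1)*0.454^2 = 4.0804 + 3.916204 = 7.996604
denominator = 5 + 20 - 2 = 23
s_p^2 = 7.996604 / 23 = 0.34767843
s_p = sqrt(0.34767843) = 0.5896

0.5896


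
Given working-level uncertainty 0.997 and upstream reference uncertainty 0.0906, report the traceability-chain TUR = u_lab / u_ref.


TUR = u_lab / u_ref
= 0.997 / 0.0906
= 11.0044

11.0044


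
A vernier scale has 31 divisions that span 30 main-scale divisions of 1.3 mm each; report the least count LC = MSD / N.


LC = MSD / n_div
= 1.3 / 31
= 0.0419

0.0419


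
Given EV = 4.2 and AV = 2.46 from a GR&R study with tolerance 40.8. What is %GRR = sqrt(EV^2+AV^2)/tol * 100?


GRR = sqrt(EV^2 + AV^2) = sqrt(4.2^2 + 2.46^2) = 4.8674018
%GRR = GRR / tol * 100 = 4.8674018 / 40.8 * 100
%GRR = 11.9299

11.9299


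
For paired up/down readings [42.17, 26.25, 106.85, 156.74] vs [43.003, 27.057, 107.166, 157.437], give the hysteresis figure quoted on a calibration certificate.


|42.17 - 43.003| = 0.8330
|26.25 - 27.057| = 0.8070
|106.85 - 107.166| = 0.3160
|156.74 - 157.437| = 0.6970
hysteresis = max(diffs) = 0.8330

0.8330


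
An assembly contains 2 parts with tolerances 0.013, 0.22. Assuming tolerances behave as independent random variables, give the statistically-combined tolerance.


RSS = sqrt(0.013^2 + 0.22^2)
= sqrt(0.048569)
= 0.2204

0.2204


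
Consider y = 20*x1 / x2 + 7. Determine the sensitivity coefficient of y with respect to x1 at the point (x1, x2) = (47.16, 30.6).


y = 20*x1 / x2 + 7
dy/dx1 = 20/x2
Evaluate at x2 = 30.6: c1 = 20 / 30.6
c1 = 0.6536

0.6536


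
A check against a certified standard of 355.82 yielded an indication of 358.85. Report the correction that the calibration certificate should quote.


Correction = standard - reading
= 355.82 - 358.85
= -3.0300

-3.0300


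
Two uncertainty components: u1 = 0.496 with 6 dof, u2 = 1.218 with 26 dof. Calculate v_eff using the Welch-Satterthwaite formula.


uc = sqrt(u1^2 + u2^2) = sqrt(0.496^2 + 1.218^2) = 1.3151198
v_eff = uc^4 / (u1^4/v1 + u2^4/v2)
= 1.3151198^4 / (0.496^4/6 + 1.218^4/26)
= 2.9913089 / 0.094735137
v_eff = 31.5755

31.5755


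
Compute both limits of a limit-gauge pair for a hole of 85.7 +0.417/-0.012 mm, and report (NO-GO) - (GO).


GO = nominal - lower_tol (smallest hole = maximum material condition)
GO = 85.7 - 0.012 = 85.688
NO-GO = nominal + upper_tol (largest hole = least material condition)
NO-GO = 85.7 + 0.417 = 86.117
spread = NO-GO - GO = 86.117 - 85.688 = 0.4290

0.4290


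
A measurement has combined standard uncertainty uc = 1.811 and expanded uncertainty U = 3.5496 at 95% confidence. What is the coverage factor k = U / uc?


k = U / uc
k = 3.5496 / 1.811
k = 1.96

1.96
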